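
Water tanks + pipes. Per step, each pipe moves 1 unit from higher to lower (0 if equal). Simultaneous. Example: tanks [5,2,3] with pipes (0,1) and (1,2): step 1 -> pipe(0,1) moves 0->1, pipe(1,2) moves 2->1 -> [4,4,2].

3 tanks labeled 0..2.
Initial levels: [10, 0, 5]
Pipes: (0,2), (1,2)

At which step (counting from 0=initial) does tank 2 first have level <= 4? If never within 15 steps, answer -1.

Step 1: flows [0->2,2->1] -> levels [9 1 5]
Step 2: flows [0->2,2->1] -> levels [8 2 5]
Step 3: flows [0->2,2->1] -> levels [7 3 5]
Step 4: flows [0->2,2->1] -> levels [6 4 5]
Step 5: flows [0->2,2->1] -> levels [5 5 5]
Step 6: flows [0=2,1=2] -> levels [5 5 5]
  -> stable; tank 2 stays at 5 > 4
Tank 2 never reaches <=4 within 15 steps

Answer: -1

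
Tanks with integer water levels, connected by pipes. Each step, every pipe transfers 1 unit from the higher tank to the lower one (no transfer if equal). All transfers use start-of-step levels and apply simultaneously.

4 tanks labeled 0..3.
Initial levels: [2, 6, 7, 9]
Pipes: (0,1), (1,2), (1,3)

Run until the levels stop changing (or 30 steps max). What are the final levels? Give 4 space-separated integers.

Step 1: flows [1->0,2->1,3->1] -> levels [3 7 6 8]
Step 2: flows [1->0,1->2,3->1] -> levels [4 6 7 7]
Step 3: flows [1->0,2->1,3->1] -> levels [5 7 6 6]
Step 4: flows [1->0,1->2,1->3] -> levels [6 4 7 7]
Step 5: flows [0->1,2->1,3->1] -> levels [5 7 6 6]
  -> period-2 cycle: step 5 state = step 3 state; never stabilizes
  -> state at step 30: (30-3) mod 2 = 1, same as step 4 -> [6 4 7 7]

Answer: 6 4 7 7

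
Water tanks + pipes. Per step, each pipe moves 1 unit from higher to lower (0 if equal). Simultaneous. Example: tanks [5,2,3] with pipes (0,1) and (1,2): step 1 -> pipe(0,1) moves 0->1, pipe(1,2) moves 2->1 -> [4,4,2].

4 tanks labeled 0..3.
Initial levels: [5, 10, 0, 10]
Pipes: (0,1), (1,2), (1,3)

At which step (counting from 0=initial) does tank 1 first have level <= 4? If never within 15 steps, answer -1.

Step 1: flows [1->0,1->2,1=3] -> levels [6 8 1 10]
Step 2: flows [1->0,1->2,3->1] -> levels [7 7 2 9]
Step 3: flows [0=1,1->2,3->1] -> levels [7 7 3 8]
Step 4: flows [0=1,1->2,3->1] -> levels [7 7 4 7]
Step 5: flows [0=1,1->2,1=3] -> levels [7 6 5 7]
Step 6: flows [0->1,1->2,3->1] -> levels [6 7 6 6]
Step 7: flows [1->0,1->2,1->3] -> levels [7 4 7 7]
Tank 1 first reaches <=4 at step 7

Answer: 7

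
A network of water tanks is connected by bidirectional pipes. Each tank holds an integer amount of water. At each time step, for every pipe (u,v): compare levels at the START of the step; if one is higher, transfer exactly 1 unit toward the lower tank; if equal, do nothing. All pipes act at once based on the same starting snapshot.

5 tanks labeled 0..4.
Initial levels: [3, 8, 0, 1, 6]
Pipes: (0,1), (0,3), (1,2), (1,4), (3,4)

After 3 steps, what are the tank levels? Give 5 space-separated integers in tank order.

Answer: 4 3 3 4 4

Derivation:
Step 1: flows [1->0,0->3,1->2,1->4,4->3] -> levels [3 5 1 3 6]
Step 2: flows [1->0,0=3,1->2,4->1,4->3] -> levels [4 4 2 4 4]
Step 3: flows [0=1,0=3,1->2,1=4,3=4] -> levels [4 3 3 4 4]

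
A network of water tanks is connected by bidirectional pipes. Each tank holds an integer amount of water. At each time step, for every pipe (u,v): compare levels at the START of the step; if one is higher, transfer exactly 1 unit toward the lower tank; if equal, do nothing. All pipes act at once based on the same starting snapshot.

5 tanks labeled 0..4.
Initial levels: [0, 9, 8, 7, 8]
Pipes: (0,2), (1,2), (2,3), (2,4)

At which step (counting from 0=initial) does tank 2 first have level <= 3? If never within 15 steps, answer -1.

Answer: -1

Derivation:
Step 1: flows [2->0,1->2,2->3,2=4] -> levels [1 8 7 8 8]
Step 2: flows [2->0,1->2,3->2,4->2] -> levels [2 7 9 7 7]
Step 3: flows [2->0,2->1,2->3,2->4] -> levels [3 8 5 8 8]
Step 4: flows [2->0,1->2,3->2,4->2] -> levels [4 7 7 7 7]
Step 5: flows [2->0,1=2,2=3,2=4] -> levels [5 7 6 7 7]
Step 6: flows [2->0,1->2,3->2,4->2] -> levels [6 6 8 6 6]
Step 7: flows [2->0,2->1,2->3,2->4] -> levels [7 7 4 7 7]
Step 8: flows [0->2,1->2,3->2,4->2] -> levels [6 6 8 6 6]
  -> period-2 cycle (repeats step 6); tank 2 never drops to <=3
Tank 2 never reaches <=3 within 15 steps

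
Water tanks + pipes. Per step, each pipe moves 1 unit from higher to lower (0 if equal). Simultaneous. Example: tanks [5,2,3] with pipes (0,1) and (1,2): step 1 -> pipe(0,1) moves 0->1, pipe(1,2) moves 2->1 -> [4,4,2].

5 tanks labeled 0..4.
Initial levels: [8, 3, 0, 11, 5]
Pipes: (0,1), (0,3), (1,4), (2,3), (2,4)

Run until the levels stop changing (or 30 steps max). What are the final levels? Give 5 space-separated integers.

Step 1: flows [0->1,3->0,4->1,3->2,4->2] -> levels [8 5 2 9 3]
Step 2: flows [0->1,3->0,1->4,3->2,4->2] -> levels [8 5 4 7 3]
Step 3: flows [0->1,0->3,1->4,3->2,2->4] -> levels [6 5 4 7 5]
Step 4: flows [0->1,3->0,1=4,3->2,4->2] -> levels [6 6 6 5 4]
Step 5: flows [0=1,0->3,1->4,2->3,2->4] -> levels [5 5 4 7 6]
Step 6: flows [0=1,3->0,4->1,3->2,4->2] -> levels [6 6 6 5 4]
  -> period-2 cycle: step 6 state = step 4 state; never stabilizes
  -> state at step 30: (30-4) mod 2 = 0, same as step 4 -> [6 6 6 5 4]

Answer: 6 6 6 5 4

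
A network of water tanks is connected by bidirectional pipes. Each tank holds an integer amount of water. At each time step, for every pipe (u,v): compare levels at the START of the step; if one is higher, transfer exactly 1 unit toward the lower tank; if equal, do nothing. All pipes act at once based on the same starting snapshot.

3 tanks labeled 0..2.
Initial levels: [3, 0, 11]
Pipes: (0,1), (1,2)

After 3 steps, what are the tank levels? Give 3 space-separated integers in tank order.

Step 1: flows [0->1,2->1] -> levels [2 2 10]
Step 2: flows [0=1,2->1] -> levels [2 3 9]
Step 3: flows [1->0,2->1] -> levels [3 3 8]

Answer: 3 3 8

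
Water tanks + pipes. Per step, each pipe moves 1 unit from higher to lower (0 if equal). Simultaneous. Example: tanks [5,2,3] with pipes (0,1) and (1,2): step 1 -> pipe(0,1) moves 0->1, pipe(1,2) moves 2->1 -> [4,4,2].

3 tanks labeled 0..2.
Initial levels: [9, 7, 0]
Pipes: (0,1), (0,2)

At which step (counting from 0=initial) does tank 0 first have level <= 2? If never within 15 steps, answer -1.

Answer: -1

Derivation:
Step 1: flows [0->1,0->2] -> levels [7 8 1]
Step 2: flows [1->0,0->2] -> levels [7 7 2]
Step 3: flows [0=1,0->2] -> levels [6 7 3]
Step 4: flows [1->0,0->2] -> levels [6 6 4]
Step 5: flows [0=1,0->2] -> levels [5 6 5]
Step 6: flows [1->0,0=2] -> levels [6 5 5]
Step 7: flows [0->1,0->2] -> levels [4 6 6]
Step 8: flows [1->0,2->0] -> levels [6 5 5]
  -> period-2 cycle (repeats step 6); tank 0 never drops to <=2
Tank 0 never reaches <=2 within 15 steps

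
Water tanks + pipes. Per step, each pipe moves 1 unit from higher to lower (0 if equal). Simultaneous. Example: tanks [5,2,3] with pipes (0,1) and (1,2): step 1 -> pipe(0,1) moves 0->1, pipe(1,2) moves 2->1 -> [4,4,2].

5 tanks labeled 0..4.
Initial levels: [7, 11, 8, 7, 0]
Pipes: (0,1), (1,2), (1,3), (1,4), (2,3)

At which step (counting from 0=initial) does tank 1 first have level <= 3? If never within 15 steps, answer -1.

Answer: -1

Derivation:
Step 1: flows [1->0,1->2,1->3,1->4,2->3] -> levels [8 7 8 9 1]
Step 2: flows [0->1,2->1,3->1,1->4,3->2] -> levels [7 9 8 7 2]
Step 3: flows [1->0,1->2,1->3,1->4,2->3] -> levels [8 5 8 9 3]
Step 4: flows [0->1,2->1,3->1,1->4,3->2] -> levels [7 7 8 7 4]
Step 5: flows [0=1,2->1,1=3,1->4,2->3] -> levels [7 7 6 8 5]
Step 6: flows [0=1,1->2,3->1,1->4,3->2] -> levels [7 6 8 6 6]
Step 7: flows [0->1,2->1,1=3,1=4,2->3] -> levels [6 8 6 7 6]
Step 8: flows [1->0,1->2,1->3,1->4,3->2] -> levels [7 4 8 7 7]
Step 9: flows [0->1,2->1,3->1,4->1,2->3] -> levels [6 8 6 7 6]
  -> period-2 cycle (repeats step 7); tank 1 never drops to <=3
Tank 1 never reaches <=3 within 15 steps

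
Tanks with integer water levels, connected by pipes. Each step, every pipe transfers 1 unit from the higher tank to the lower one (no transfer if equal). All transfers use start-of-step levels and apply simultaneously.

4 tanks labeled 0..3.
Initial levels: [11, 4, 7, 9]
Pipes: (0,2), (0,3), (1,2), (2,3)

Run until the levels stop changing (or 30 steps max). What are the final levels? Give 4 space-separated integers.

Step 1: flows [0->2,0->3,2->1,3->2] -> levels [9 5 8 9]
Step 2: flows [0->2,0=3,2->1,3->2] -> levels [8 6 9 8]
Step 3: flows [2->0,0=3,2->1,2->3] -> levels [9 7 6 9]
Step 4: flows [0->2,0=3,1->2,3->2] -> levels [8 6 9 8]
  -> period-2 cycle: step 4 state = step 2 state; never stabilizes
  -> state at step 30: (30-2) mod 2 = 0, same as step 2 -> [8 6 9 8]

Answer: 8 6 9 8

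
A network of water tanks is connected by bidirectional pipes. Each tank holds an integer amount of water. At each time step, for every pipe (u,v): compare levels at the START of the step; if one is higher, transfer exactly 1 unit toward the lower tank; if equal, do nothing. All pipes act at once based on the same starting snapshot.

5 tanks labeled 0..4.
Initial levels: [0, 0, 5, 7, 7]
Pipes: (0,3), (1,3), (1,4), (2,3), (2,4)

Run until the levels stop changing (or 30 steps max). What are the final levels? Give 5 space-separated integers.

Step 1: flows [3->0,3->1,4->1,3->2,4->2] -> levels [1 2 7 4 5]
Step 2: flows [3->0,3->1,4->1,2->3,2->4] -> levels [2 4 5 3 5]
Step 3: flows [3->0,1->3,4->1,2->3,2=4] -> levels [3 4 4 4 4]
Step 4: flows [3->0,1=3,1=4,2=3,2=4] -> levels [4 4 4 3 4]
Step 5: flows [0->3,1->3,1=4,2->3,2=4] -> levels [3 3 3 6 4]
Step 6: flows [3->0,3->1,4->1,3->2,4->2] -> levels [4 5 5 3 2]
Step 7: flows [0->3,1->3,1->4,2->3,2->4] -> levels [3 3 3 6 4]
  -> period-2 cycle: step 7 state = step 5 state; never stabilizes
  -> state at step 30: (30-5) mod 2 = 1, same as step 6 -> [4 5 5 3 2]

Answer: 4 5 5 3 2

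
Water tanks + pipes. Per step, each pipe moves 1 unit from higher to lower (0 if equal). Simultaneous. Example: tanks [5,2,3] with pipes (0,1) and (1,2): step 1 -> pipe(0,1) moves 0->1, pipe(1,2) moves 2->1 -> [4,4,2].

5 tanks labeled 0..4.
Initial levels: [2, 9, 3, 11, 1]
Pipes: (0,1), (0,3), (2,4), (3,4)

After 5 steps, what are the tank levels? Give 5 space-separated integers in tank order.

Step 1: flows [1->0,3->0,2->4,3->4] -> levels [4 8 2 9 3]
Step 2: flows [1->0,3->0,4->2,3->4] -> levels [6 7 3 7 3]
Step 3: flows [1->0,3->0,2=4,3->4] -> levels [8 6 3 5 4]
Step 4: flows [0->1,0->3,4->2,3->4] -> levels [6 7 4 5 4]
Step 5: flows [1->0,0->3,2=4,3->4] -> levels [6 6 4 5 5]

Answer: 6 6 4 5 5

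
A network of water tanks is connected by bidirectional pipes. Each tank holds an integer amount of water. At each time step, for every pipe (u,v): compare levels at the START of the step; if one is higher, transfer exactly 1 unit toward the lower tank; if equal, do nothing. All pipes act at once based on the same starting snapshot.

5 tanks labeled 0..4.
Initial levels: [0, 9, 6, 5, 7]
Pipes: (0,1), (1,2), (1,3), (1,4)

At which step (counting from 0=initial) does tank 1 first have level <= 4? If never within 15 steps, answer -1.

Answer: 3

Derivation:
Step 1: flows [1->0,1->2,1->3,1->4] -> levels [1 5 7 6 8]
Step 2: flows [1->0,2->1,3->1,4->1] -> levels [2 7 6 5 7]
Step 3: flows [1->0,1->2,1->3,1=4] -> levels [3 4 7 6 7]
Tank 1 first reaches <=4 at step 3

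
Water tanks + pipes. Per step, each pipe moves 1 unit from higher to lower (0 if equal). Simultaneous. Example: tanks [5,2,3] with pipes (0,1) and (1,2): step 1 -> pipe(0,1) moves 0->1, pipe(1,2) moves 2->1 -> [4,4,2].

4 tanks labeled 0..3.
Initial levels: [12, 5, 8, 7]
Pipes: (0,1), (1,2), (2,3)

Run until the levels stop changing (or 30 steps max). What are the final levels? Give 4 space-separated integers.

Step 1: flows [0->1,2->1,2->3] -> levels [11 7 6 8]
Step 2: flows [0->1,1->2,3->2] -> levels [10 7 8 7]
Step 3: flows [0->1,2->1,2->3] -> levels [9 9 6 8]
Step 4: flows [0=1,1->2,3->2] -> levels [9 8 8 7]
Step 5: flows [0->1,1=2,2->3] -> levels [8 9 7 8]
Step 6: flows [1->0,1->2,3->2] -> levels [9 7 9 7]
Step 7: flows [0->1,2->1,2->3] -> levels [8 9 7 8]
  -> period-2 cycle: step 7 state = step 5 state; never stabilizes
  -> state at step 30: (30-5) mod 2 = 1, same as step 6 -> [9 7 9 7]

Answer: 9 7 9 7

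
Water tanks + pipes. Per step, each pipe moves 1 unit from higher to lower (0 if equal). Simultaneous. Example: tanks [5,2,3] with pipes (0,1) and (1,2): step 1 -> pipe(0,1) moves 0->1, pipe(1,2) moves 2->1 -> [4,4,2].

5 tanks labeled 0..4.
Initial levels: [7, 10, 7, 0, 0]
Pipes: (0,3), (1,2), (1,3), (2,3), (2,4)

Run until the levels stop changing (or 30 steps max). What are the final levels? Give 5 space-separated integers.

Step 1: flows [0->3,1->2,1->3,2->3,2->4] -> levels [6 8 6 3 1]
Step 2: flows [0->3,1->2,1->3,2->3,2->4] -> levels [5 6 5 6 2]
Step 3: flows [3->0,1->2,1=3,3->2,2->4] -> levels [6 5 6 4 3]
Step 4: flows [0->3,2->1,1->3,2->3,2->4] -> levels [5 5 3 7 4]
Step 5: flows [3->0,1->2,3->1,3->2,4->2] -> levels [6 5 6 4 3]
  -> period-2 cycle: step 5 state = step 3 state; never stabilizes
  -> state at step 30: (30-3) mod 2 = 1, same as step 4 -> [5 5 3 7 4]

Answer: 5 5 3 7 4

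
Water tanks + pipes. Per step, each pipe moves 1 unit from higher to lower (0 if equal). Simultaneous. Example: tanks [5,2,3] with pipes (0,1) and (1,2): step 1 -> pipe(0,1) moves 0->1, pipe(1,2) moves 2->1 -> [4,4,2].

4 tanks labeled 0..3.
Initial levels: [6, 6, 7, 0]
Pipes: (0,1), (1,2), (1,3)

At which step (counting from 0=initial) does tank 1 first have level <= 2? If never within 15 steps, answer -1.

Answer: -1

Derivation:
Step 1: flows [0=1,2->1,1->3] -> levels [6 6 6 1]
Step 2: flows [0=1,1=2,1->3] -> levels [6 5 6 2]
Step 3: flows [0->1,2->1,1->3] -> levels [5 6 5 3]
Step 4: flows [1->0,1->2,1->3] -> levels [6 3 6 4]
Step 5: flows [0->1,2->1,3->1] -> levels [5 6 5 3]
  -> period-2 cycle (repeats step 3); tank 1 never drops to <=2
Tank 1 never reaches <=2 within 15 steps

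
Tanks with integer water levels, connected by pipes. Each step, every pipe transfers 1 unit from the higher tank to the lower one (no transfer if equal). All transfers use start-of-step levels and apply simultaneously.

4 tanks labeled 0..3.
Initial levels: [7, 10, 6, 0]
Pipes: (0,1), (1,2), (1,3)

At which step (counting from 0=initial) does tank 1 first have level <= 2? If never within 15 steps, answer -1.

Step 1: flows [1->0,1->2,1->3] -> levels [8 7 7 1]
Step 2: flows [0->1,1=2,1->3] -> levels [7 7 7 2]
Step 3: flows [0=1,1=2,1->3] -> levels [7 6 7 3]
Step 4: flows [0->1,2->1,1->3] -> levels [6 7 6 4]
Step 5: flows [1->0,1->2,1->3] -> levels [7 4 7 5]
Step 6: flows [0->1,2->1,3->1] -> levels [6 7 6 4]
  -> period-2 cycle (repeats step 4); tank 1 never drops to <=2
Tank 1 never reaches <=2 within 15 steps

Answer: -1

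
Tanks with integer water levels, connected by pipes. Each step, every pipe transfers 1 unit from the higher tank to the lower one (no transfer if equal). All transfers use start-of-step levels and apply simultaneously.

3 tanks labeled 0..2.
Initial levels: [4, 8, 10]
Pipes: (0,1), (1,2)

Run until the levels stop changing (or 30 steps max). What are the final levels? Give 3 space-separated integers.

Answer: 7 8 7

Derivation:
Step 1: flows [1->0,2->1] -> levels [5 8 9]
Step 2: flows [1->0,2->1] -> levels [6 8 8]
Step 3: flows [1->0,1=2] -> levels [7 7 8]
Step 4: flows [0=1,2->1] -> levels [7 8 7]
Step 5: flows [1->0,1->2] -> levels [8 6 8]
Step 6: flows [0->1,2->1] -> levels [7 8 7]
  -> period-2 cycle: step 6 state = step 4 state; never stabilizes
  -> state at step 30: (30-4) mod 2 = 0, same as step 4 -> [7 8 7]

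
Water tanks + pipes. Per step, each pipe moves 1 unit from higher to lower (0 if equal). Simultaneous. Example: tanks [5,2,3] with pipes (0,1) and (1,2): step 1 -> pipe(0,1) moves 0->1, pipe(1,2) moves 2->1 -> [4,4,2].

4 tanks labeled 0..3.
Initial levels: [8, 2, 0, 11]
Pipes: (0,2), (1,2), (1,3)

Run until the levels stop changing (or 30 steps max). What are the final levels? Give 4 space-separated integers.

Answer: 4 5 6 6

Derivation:
Step 1: flows [0->2,1->2,3->1] -> levels [7 2 2 10]
Step 2: flows [0->2,1=2,3->1] -> levels [6 3 3 9]
Step 3: flows [0->2,1=2,3->1] -> levels [5 4 4 8]
Step 4: flows [0->2,1=2,3->1] -> levels [4 5 5 7]
Step 5: flows [2->0,1=2,3->1] -> levels [5 6 4 6]
Step 6: flows [0->2,1->2,1=3] -> levels [4 5 6 6]
Step 7: flows [2->0,2->1,3->1] -> levels [5 7 4 5]
Step 8: flows [0->2,1->2,1->3] -> levels [4 5 6 6]
  -> period-2 cycle: step 8 state = step 6 state; never stabilizes
  -> state at step 30: (30-6) mod 2 = 0, same as step 6 -> [4 5 6 6]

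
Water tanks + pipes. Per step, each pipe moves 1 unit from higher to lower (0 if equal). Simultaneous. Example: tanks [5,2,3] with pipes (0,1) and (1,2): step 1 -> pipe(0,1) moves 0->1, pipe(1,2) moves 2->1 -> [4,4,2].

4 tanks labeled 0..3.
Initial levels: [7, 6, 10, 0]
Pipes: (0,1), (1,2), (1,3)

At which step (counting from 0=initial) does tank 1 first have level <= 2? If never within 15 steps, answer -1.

Step 1: flows [0->1,2->1,1->3] -> levels [6 7 9 1]
Step 2: flows [1->0,2->1,1->3] -> levels [7 6 8 2]
Step 3: flows [0->1,2->1,1->3] -> levels [6 7 7 3]
Step 4: flows [1->0,1=2,1->3] -> levels [7 5 7 4]
Step 5: flows [0->1,2->1,1->3] -> levels [6 6 6 5]
Step 6: flows [0=1,1=2,1->3] -> levels [6 5 6 6]
Step 7: flows [0->1,2->1,3->1] -> levels [5 8 5 5]
Step 8: flows [1->0,1->2,1->3] -> levels [6 5 6 6]
  -> period-2 cycle (repeats step 6); tank 1 never drops to <=2
Tank 1 never reaches <=2 within 15 steps

Answer: -1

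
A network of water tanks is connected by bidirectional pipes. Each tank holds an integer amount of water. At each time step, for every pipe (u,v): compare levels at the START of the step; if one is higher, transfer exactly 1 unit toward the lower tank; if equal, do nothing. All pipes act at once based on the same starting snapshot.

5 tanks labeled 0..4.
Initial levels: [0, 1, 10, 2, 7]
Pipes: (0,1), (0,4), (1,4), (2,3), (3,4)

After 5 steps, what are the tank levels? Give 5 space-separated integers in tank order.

Step 1: flows [1->0,4->0,4->1,2->3,4->3] -> levels [2 1 9 4 4]
Step 2: flows [0->1,4->0,4->1,2->3,3=4] -> levels [2 3 8 5 2]
Step 3: flows [1->0,0=4,1->4,2->3,3->4] -> levels [3 1 7 5 4]
Step 4: flows [0->1,4->0,4->1,2->3,3->4] -> levels [3 3 6 5 3]
Step 5: flows [0=1,0=4,1=4,2->3,3->4] -> levels [3 3 5 5 4]

Answer: 3 3 5 5 4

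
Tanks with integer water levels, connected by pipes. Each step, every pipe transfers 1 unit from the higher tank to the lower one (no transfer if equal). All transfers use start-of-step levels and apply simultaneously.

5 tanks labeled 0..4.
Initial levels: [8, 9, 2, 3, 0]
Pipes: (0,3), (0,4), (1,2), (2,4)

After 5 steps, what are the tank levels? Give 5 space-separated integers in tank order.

Step 1: flows [0->3,0->4,1->2,2->4] -> levels [6 8 2 4 2]
Step 2: flows [0->3,0->4,1->2,2=4] -> levels [4 7 3 5 3]
Step 3: flows [3->0,0->4,1->2,2=4] -> levels [4 6 4 4 4]
Step 4: flows [0=3,0=4,1->2,2=4] -> levels [4 5 5 4 4]
Step 5: flows [0=3,0=4,1=2,2->4] -> levels [4 5 4 4 5]

Answer: 4 5 4 4 5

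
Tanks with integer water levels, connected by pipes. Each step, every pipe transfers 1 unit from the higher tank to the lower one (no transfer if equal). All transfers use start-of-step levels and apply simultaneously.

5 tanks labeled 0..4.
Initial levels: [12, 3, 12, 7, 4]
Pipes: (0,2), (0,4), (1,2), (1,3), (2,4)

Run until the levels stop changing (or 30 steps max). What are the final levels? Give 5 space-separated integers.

Step 1: flows [0=2,0->4,2->1,3->1,2->4] -> levels [11 5 10 6 6]
Step 2: flows [0->2,0->4,2->1,3->1,2->4] -> levels [9 7 9 5 8]
Step 3: flows [0=2,0->4,2->1,1->3,2->4] -> levels [8 7 7 6 10]
Step 4: flows [0->2,4->0,1=2,1->3,4->2] -> levels [8 6 9 7 8]
Step 5: flows [2->0,0=4,2->1,3->1,2->4] -> levels [9 8 6 6 9]
Step 6: flows [0->2,0=4,1->2,1->3,4->2] -> levels [8 6 9 7 8]
  -> period-2 cycle: step 6 state = step 4 state; never stabilizes
  -> state at step 30: (30-4) mod 2 = 0, same as step 4 -> [8 6 9 7 8]

Answer: 8 6 9 7 8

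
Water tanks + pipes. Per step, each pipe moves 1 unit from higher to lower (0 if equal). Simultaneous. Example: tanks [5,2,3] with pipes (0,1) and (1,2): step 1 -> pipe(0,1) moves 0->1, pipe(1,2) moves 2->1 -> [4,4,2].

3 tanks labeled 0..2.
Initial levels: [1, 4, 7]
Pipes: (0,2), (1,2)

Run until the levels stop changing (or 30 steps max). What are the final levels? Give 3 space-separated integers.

Step 1: flows [2->0,2->1] -> levels [2 5 5]
Step 2: flows [2->0,1=2] -> levels [3 5 4]
Step 3: flows [2->0,1->2] -> levels [4 4 4]
Step 4: flows [0=2,1=2] -> levels [4 4 4]
  -> stable (no change)

Answer: 4 4 4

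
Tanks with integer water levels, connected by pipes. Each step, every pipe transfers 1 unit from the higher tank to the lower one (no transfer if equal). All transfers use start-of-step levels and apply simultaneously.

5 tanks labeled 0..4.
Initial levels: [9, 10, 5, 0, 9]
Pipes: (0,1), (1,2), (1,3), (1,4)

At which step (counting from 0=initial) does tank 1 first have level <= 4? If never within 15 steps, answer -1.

Answer: 5

Derivation:
Step 1: flows [1->0,1->2,1->3,1->4] -> levels [10 6 6 1 10]
Step 2: flows [0->1,1=2,1->3,4->1] -> levels [9 7 6 2 9]
Step 3: flows [0->1,1->2,1->3,4->1] -> levels [8 7 7 3 8]
Step 4: flows [0->1,1=2,1->3,4->1] -> levels [7 8 7 4 7]
Step 5: flows [1->0,1->2,1->3,1->4] -> levels [8 4 8 5 8]
Tank 1 first reaches <=4 at step 5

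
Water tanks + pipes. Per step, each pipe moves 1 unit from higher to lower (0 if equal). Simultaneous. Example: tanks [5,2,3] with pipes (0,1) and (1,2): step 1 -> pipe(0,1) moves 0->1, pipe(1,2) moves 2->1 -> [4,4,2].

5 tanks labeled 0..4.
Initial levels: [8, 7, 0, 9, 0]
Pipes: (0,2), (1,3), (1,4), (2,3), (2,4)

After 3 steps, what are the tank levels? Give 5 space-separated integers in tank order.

Step 1: flows [0->2,3->1,1->4,3->2,2=4] -> levels [7 7 2 7 1]
Step 2: flows [0->2,1=3,1->4,3->2,2->4] -> levels [6 6 3 6 3]
Step 3: flows [0->2,1=3,1->4,3->2,2=4] -> levels [5 5 5 5 4]

Answer: 5 5 5 5 4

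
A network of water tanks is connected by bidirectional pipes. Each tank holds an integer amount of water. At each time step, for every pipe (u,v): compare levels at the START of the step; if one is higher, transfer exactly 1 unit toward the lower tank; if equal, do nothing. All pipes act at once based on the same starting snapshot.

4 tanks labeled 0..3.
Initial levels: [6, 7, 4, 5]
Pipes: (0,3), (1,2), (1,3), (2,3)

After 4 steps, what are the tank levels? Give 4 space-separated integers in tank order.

Answer: 6 6 6 4

Derivation:
Step 1: flows [0->3,1->2,1->3,3->2] -> levels [5 5 6 6]
Step 2: flows [3->0,2->1,3->1,2=3] -> levels [6 7 5 4]
Step 3: flows [0->3,1->2,1->3,2->3] -> levels [5 5 5 7]
Step 4: flows [3->0,1=2,3->1,3->2] -> levels [6 6 6 4]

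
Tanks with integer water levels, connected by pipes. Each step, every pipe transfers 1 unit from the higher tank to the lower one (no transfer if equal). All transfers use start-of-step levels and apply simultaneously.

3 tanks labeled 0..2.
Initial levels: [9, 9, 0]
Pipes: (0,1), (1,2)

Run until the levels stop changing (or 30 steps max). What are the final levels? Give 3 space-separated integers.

Answer: 6 6 6

Derivation:
Step 1: flows [0=1,1->2] -> levels [9 8 1]
Step 2: flows [0->1,1->2] -> levels [8 8 2]
Step 3: flows [0=1,1->2] -> levels [8 7 3]
Step 4: flows [0->1,1->2] -> levels [7 7 4]
Step 5: flows [0=1,1->2] -> levels [7 6 5]
Step 6: flows [0->1,1->2] -> levels [6 6 6]
Step 7: flows [0=1,1=2] -> levels [6 6 6]
  -> stable (no change)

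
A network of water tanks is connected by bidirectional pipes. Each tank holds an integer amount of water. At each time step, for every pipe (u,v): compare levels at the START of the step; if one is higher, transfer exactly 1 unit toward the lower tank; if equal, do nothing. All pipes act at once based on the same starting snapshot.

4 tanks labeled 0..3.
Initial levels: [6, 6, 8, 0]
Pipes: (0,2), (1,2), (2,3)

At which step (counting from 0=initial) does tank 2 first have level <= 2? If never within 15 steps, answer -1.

Answer: -1

Derivation:
Step 1: flows [2->0,2->1,2->3] -> levels [7 7 5 1]
Step 2: flows [0->2,1->2,2->3] -> levels [6 6 6 2]
Step 3: flows [0=2,1=2,2->3] -> levels [6 6 5 3]
Step 4: flows [0->2,1->2,2->3] -> levels [5 5 6 4]
Step 5: flows [2->0,2->1,2->3] -> levels [6 6 3 5]
Step 6: flows [0->2,1->2,3->2] -> levels [5 5 6 4]
  -> period-2 cycle (repeats step 4); tank 2 never drops to <=2
Tank 2 never reaches <=2 within 15 steps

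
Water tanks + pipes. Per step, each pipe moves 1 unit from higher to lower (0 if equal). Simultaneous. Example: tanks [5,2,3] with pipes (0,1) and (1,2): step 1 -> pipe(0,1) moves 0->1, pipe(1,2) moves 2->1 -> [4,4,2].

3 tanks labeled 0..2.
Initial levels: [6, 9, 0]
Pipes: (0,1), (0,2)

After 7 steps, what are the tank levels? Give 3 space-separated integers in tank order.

Step 1: flows [1->0,0->2] -> levels [6 8 1]
Step 2: flows [1->0,0->2] -> levels [6 7 2]
Step 3: flows [1->0,0->2] -> levels [6 6 3]
Step 4: flows [0=1,0->2] -> levels [5 6 4]
Step 5: flows [1->0,0->2] -> levels [5 5 5]
Step 6: flows [0=1,0=2] -> levels [5 5 5]
  -> stable; steps 7..7 unchanged -> [5 5 5]

Answer: 5 5 5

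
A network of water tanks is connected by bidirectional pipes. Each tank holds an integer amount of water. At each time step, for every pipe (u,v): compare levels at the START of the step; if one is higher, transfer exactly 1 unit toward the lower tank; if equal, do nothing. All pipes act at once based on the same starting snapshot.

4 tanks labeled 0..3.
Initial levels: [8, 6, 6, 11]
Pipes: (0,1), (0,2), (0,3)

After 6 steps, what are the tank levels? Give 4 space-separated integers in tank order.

Answer: 10 7 7 7

Derivation:
Step 1: flows [0->1,0->2,3->0] -> levels [7 7 7 10]
Step 2: flows [0=1,0=2,3->0] -> levels [8 7 7 9]
Step 3: flows [0->1,0->2,3->0] -> levels [7 8 8 8]
Step 4: flows [1->0,2->0,3->0] -> levels [10 7 7 7]
Step 5: flows [0->1,0->2,0->3] -> levels [7 8 8 8]
  -> period-2 cycle: step 5 state = step 3 state
  -> state at step 6: (6-3) mod 2 = 1, same as step 4 -> [10 7 7 7]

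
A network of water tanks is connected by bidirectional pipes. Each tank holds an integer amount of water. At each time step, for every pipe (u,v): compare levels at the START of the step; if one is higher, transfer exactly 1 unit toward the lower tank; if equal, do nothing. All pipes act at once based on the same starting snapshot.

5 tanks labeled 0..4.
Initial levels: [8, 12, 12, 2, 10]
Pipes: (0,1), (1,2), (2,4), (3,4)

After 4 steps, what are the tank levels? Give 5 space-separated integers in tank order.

Step 1: flows [1->0,1=2,2->4,4->3] -> levels [9 11 11 3 10]
Step 2: flows [1->0,1=2,2->4,4->3] -> levels [10 10 10 4 10]
Step 3: flows [0=1,1=2,2=4,4->3] -> levels [10 10 10 5 9]
Step 4: flows [0=1,1=2,2->4,4->3] -> levels [10 10 9 6 9]

Answer: 10 10 9 6 9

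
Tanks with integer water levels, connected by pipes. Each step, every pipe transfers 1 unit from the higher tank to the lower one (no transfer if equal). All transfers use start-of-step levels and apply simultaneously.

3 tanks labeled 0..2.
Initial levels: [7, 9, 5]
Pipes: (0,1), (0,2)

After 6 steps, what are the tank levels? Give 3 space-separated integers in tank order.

Answer: 7 7 7

Derivation:
Step 1: flows [1->0,0->2] -> levels [7 8 6]
Step 2: flows [1->0,0->2] -> levels [7 7 7]
Step 3: flows [0=1,0=2] -> levels [7 7 7]
  -> stable; steps 4..6 unchanged -> [7 7 7]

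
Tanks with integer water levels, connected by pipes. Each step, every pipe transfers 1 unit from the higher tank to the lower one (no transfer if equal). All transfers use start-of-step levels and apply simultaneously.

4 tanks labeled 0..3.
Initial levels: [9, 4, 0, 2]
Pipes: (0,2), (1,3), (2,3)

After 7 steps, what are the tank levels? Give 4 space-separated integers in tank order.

Step 1: flows [0->2,1->3,3->2] -> levels [8 3 2 2]
Step 2: flows [0->2,1->3,2=3] -> levels [7 2 3 3]
Step 3: flows [0->2,3->1,2=3] -> levels [6 3 4 2]
Step 4: flows [0->2,1->3,2->3] -> levels [5 2 4 4]
Step 5: flows [0->2,3->1,2=3] -> levels [4 3 5 3]
Step 6: flows [2->0,1=3,2->3] -> levels [5 3 3 4]
Step 7: flows [0->2,3->1,3->2] -> levels [4 4 5 2]

Answer: 4 4 5 2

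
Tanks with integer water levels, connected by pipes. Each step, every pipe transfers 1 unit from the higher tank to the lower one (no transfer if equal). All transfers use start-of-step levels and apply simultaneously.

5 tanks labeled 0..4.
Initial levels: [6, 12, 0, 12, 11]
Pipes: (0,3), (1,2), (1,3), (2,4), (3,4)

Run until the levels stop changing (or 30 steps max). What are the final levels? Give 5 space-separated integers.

Answer: 8 7 8 11 7

Derivation:
Step 1: flows [3->0,1->2,1=3,4->2,3->4] -> levels [7 11 2 10 11]
Step 2: flows [3->0,1->2,1->3,4->2,4->3] -> levels [8 9 4 11 9]
Step 3: flows [3->0,1->2,3->1,4->2,3->4] -> levels [9 9 6 8 9]
Step 4: flows [0->3,1->2,1->3,4->2,4->3] -> levels [8 7 8 11 7]
Step 5: flows [3->0,2->1,3->1,2->4,3->4] -> levels [9 9 6 8 9]
  -> period-2 cycle: step 5 state = step 3 state; never stabilizes
  -> state at step 30: (30-3) mod 2 = 1, same as step 4 -> [8 7 8 11 7]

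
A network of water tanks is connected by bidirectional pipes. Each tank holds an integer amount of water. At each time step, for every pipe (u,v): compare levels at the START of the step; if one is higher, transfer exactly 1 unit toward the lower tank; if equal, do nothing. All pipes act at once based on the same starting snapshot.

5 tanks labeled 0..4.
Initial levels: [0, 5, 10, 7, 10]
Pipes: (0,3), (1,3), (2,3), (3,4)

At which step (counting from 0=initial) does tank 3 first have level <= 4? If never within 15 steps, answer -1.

Step 1: flows [3->0,3->1,2->3,4->3] -> levels [1 6 9 7 9]
Step 2: flows [3->0,3->1,2->3,4->3] -> levels [2 7 8 7 8]
Step 3: flows [3->0,1=3,2->3,4->3] -> levels [3 7 7 8 7]
Step 4: flows [3->0,3->1,3->2,3->4] -> levels [4 8 8 4 8]
Tank 3 first reaches <=4 at step 4

Answer: 4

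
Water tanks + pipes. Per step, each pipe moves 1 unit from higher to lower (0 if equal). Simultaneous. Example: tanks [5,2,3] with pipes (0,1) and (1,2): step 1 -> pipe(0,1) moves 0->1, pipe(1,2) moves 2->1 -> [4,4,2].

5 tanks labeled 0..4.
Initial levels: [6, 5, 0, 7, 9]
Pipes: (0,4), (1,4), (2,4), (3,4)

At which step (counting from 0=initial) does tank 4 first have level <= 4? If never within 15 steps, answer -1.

Step 1: flows [4->0,4->1,4->2,4->3] -> levels [7 6 1 8 5]
Step 2: flows [0->4,1->4,4->2,3->4] -> levels [6 5 2 7 7]
Step 3: flows [4->0,4->1,4->2,3=4] -> levels [7 6 3 7 4]
Tank 4 first reaches <=4 at step 3

Answer: 3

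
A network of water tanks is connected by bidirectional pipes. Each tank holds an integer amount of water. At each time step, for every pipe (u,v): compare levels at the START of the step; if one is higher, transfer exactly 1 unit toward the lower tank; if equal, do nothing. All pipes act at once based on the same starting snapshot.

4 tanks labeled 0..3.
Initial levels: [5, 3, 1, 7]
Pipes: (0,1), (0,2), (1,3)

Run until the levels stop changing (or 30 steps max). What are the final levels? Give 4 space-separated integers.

Answer: 3 5 4 4

Derivation:
Step 1: flows [0->1,0->2,3->1] -> levels [3 5 2 6]
Step 2: flows [1->0,0->2,3->1] -> levels [3 5 3 5]
Step 3: flows [1->0,0=2,1=3] -> levels [4 4 3 5]
Step 4: flows [0=1,0->2,3->1] -> levels [3 5 4 4]
Step 5: flows [1->0,2->0,1->3] -> levels [5 3 3 5]
Step 6: flows [0->1,0->2,3->1] -> levels [3 5 4 4]
  -> period-2 cycle: step 6 state = step 4 state; never stabilizes
  -> state at step 30: (30-4) mod 2 = 0, same as step 4 -> [3 5 4 4]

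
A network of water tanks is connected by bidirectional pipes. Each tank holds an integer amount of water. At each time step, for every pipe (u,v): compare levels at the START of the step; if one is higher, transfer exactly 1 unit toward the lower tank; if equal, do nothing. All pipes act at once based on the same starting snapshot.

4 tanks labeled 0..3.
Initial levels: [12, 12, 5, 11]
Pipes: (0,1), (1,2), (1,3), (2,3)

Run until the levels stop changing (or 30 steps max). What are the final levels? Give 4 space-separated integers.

Answer: 10 12 9 9

Derivation:
Step 1: flows [0=1,1->2,1->3,3->2] -> levels [12 10 7 11]
Step 2: flows [0->1,1->2,3->1,3->2] -> levels [11 11 9 9]
Step 3: flows [0=1,1->2,1->3,2=3] -> levels [11 9 10 10]
Step 4: flows [0->1,2->1,3->1,2=3] -> levels [10 12 9 9]
Step 5: flows [1->0,1->2,1->3,2=3] -> levels [11 9 10 10]
  -> period-2 cycle: step 5 state = step 3 state; never stabilizes
  -> state at step 30: (30-3) mod 2 = 1, same as step 4 -> [10 12 9 9]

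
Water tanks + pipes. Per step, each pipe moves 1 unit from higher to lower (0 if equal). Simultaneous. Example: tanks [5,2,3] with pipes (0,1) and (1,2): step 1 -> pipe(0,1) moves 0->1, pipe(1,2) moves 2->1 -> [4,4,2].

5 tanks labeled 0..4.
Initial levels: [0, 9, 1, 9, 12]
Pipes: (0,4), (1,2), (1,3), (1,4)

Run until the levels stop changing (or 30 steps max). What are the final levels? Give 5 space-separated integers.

Step 1: flows [4->0,1->2,1=3,4->1] -> levels [1 9 2 9 10]
Step 2: flows [4->0,1->2,1=3,4->1] -> levels [2 9 3 9 8]
Step 3: flows [4->0,1->2,1=3,1->4] -> levels [3 7 4 9 8]
Step 4: flows [4->0,1->2,3->1,4->1] -> levels [4 8 5 8 6]
Step 5: flows [4->0,1->2,1=3,1->4] -> levels [5 6 6 8 6]
Step 6: flows [4->0,1=2,3->1,1=4] -> levels [6 7 6 7 5]
Step 7: flows [0->4,1->2,1=3,1->4] -> levels [5 5 7 7 7]
Step 8: flows [4->0,2->1,3->1,4->1] -> levels [6 8 6 6 5]
Step 9: flows [0->4,1->2,1->3,1->4] -> levels [5 5 7 7 7]
  -> period-2 cycle: step 9 state = step 7 state; never stabilizes
  -> state at step 30: (30-7) mod 2 = 1, same as step 8 -> [6 8 6 6 5]

Answer: 6 8 6 6 5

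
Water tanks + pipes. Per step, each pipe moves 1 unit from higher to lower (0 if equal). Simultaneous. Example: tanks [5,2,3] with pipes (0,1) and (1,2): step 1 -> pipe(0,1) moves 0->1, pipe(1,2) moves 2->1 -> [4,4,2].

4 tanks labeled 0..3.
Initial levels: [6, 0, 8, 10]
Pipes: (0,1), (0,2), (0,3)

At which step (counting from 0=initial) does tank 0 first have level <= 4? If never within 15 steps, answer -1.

Step 1: flows [0->1,2->0,3->0] -> levels [7 1 7 9]
Step 2: flows [0->1,0=2,3->0] -> levels [7 2 7 8]
Step 3: flows [0->1,0=2,3->0] -> levels [7 3 7 7]
Step 4: flows [0->1,0=2,0=3] -> levels [6 4 7 7]
Step 5: flows [0->1,2->0,3->0] -> levels [7 5 6 6]
Step 6: flows [0->1,0->2,0->3] -> levels [4 6 7 7]
Tank 0 first reaches <=4 at step 6

Answer: 6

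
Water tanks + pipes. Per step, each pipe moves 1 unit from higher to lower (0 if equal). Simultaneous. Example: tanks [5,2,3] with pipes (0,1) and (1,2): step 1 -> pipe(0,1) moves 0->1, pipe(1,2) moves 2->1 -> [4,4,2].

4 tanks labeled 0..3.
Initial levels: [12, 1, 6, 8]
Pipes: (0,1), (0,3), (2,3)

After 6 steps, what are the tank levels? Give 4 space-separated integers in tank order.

Step 1: flows [0->1,0->3,3->2] -> levels [10 2 7 8]
Step 2: flows [0->1,0->3,3->2] -> levels [8 3 8 8]
Step 3: flows [0->1,0=3,2=3] -> levels [7 4 8 8]
Step 4: flows [0->1,3->0,2=3] -> levels [7 5 8 7]
Step 5: flows [0->1,0=3,2->3] -> levels [6 6 7 8]
Step 6: flows [0=1,3->0,3->2] -> levels [7 6 8 6]

Answer: 7 6 8 6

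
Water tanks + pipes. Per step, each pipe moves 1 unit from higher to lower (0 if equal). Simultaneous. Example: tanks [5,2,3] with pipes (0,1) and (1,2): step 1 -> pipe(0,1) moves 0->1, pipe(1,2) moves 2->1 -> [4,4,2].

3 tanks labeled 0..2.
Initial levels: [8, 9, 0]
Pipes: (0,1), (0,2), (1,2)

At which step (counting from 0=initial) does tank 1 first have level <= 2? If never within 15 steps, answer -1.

Step 1: flows [1->0,0->2,1->2] -> levels [8 7 2]
Step 2: flows [0->1,0->2,1->2] -> levels [6 7 4]
Step 3: flows [1->0,0->2,1->2] -> levels [6 5 6]
Step 4: flows [0->1,0=2,2->1] -> levels [5 7 5]
Step 5: flows [1->0,0=2,1->2] -> levels [6 5 6]
  -> period-2 cycle (repeats step 3); tank 1 never drops to <=2
Tank 1 never reaches <=2 within 15 steps

Answer: -1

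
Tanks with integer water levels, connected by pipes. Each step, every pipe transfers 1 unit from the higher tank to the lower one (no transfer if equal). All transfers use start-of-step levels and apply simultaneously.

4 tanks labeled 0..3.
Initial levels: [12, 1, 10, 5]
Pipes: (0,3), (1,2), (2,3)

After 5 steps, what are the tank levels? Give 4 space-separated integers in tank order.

Step 1: flows [0->3,2->1,2->3] -> levels [11 2 8 7]
Step 2: flows [0->3,2->1,2->3] -> levels [10 3 6 9]
Step 3: flows [0->3,2->1,3->2] -> levels [9 4 6 9]
Step 4: flows [0=3,2->1,3->2] -> levels [9 5 6 8]
Step 5: flows [0->3,2->1,3->2] -> levels [8 6 6 8]

Answer: 8 6 6 8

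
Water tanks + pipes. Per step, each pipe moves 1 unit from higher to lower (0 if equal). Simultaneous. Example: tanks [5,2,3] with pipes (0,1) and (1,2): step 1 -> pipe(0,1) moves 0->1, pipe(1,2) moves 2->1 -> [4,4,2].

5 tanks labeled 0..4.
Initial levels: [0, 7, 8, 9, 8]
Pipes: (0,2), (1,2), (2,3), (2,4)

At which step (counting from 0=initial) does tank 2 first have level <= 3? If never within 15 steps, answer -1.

Step 1: flows [2->0,2->1,3->2,2=4] -> levels [1 8 7 8 8]
Step 2: flows [2->0,1->2,3->2,4->2] -> levels [2 7 9 7 7]
Step 3: flows [2->0,2->1,2->3,2->4] -> levels [3 8 5 8 8]
Step 4: flows [2->0,1->2,3->2,4->2] -> levels [4 7 7 7 7]
Step 5: flows [2->0,1=2,2=3,2=4] -> levels [5 7 6 7 7]
Step 6: flows [2->0,1->2,3->2,4->2] -> levels [6 6 8 6 6]
Step 7: flows [2->0,2->1,2->3,2->4] -> levels [7 7 4 7 7]
Step 8: flows [0->2,1->2,3->2,4->2] -> levels [6 6 8 6 6]
  -> period-2 cycle (repeats step 6); tank 2 never drops to <=3
Tank 2 never reaches <=3 within 15 steps

Answer: -1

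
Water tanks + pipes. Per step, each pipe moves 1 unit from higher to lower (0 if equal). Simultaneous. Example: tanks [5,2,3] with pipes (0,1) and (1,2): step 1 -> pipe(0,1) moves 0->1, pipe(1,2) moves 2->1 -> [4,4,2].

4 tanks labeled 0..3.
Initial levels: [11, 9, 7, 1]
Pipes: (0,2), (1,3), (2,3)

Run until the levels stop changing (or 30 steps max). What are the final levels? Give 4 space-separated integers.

Step 1: flows [0->2,1->3,2->3] -> levels [10 8 7 3]
Step 2: flows [0->2,1->3,2->3] -> levels [9 7 7 5]
Step 3: flows [0->2,1->3,2->3] -> levels [8 6 7 7]
Step 4: flows [0->2,3->1,2=3] -> levels [7 7 8 6]
Step 5: flows [2->0,1->3,2->3] -> levels [8 6 6 8]
Step 6: flows [0->2,3->1,3->2] -> levels [7 7 8 6]
  -> period-2 cycle: step 6 state = step 4 state; never stabilizes
  -> state at step 30: (30-4) mod 2 = 0, same as step 4 -> [7 7 8 6]

Answer: 7 7 8 6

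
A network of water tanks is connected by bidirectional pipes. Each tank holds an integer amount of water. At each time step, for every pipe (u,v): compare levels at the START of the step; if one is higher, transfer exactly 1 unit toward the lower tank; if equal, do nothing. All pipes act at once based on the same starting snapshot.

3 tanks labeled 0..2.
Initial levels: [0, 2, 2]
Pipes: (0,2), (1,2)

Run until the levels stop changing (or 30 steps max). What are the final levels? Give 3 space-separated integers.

Answer: 1 1 2

Derivation:
Step 1: flows [2->0,1=2] -> levels [1 2 1]
Step 2: flows [0=2,1->2] -> levels [1 1 2]
Step 3: flows [2->0,2->1] -> levels [2 2 0]
Step 4: flows [0->2,1->2] -> levels [1 1 2]
  -> period-2 cycle: step 4 state = step 2 state; never stabilizes
  -> state at step 30: (30-2) mod 2 = 0, same as step 2 -> [1 1 2]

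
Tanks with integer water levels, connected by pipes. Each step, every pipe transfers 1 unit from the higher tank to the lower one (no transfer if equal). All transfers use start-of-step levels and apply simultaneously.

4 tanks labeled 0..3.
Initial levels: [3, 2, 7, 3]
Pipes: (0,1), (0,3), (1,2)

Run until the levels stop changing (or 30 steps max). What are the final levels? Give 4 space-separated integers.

Step 1: flows [0->1,0=3,2->1] -> levels [2 4 6 3]
Step 2: flows [1->0,3->0,2->1] -> levels [4 4 5 2]
Step 3: flows [0=1,0->3,2->1] -> levels [3 5 4 3]
Step 4: flows [1->0,0=3,1->2] -> levels [4 3 5 3]
Step 5: flows [0->1,0->3,2->1] -> levels [2 5 4 4]
Step 6: flows [1->0,3->0,1->2] -> levels [4 3 5 3]
  -> period-2 cycle: step 6 state = step 4 state; never stabilizes
  -> state at step 30: (30-4) mod 2 = 0, same as step 4 -> [4 3 5 3]

Answer: 4 3 5 3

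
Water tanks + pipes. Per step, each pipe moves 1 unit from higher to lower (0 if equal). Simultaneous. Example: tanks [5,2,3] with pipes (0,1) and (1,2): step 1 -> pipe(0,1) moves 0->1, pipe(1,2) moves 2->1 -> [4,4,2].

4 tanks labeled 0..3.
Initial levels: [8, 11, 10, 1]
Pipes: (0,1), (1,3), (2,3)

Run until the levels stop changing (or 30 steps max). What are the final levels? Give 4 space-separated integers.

Answer: 8 7 7 8

Derivation:
Step 1: flows [1->0,1->3,2->3] -> levels [9 9 9 3]
Step 2: flows [0=1,1->3,2->3] -> levels [9 8 8 5]
Step 3: flows [0->1,1->3,2->3] -> levels [8 8 7 7]
Step 4: flows [0=1,1->3,2=3] -> levels [8 7 7 8]
Step 5: flows [0->1,3->1,3->2] -> levels [7 9 8 6]
Step 6: flows [1->0,1->3,2->3] -> levels [8 7 7 8]
  -> period-2 cycle: step 6 state = step 4 state; never stabilizes
  -> state at step 30: (30-4) mod 2 = 0, same as step 4 -> [8 7 7 8]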